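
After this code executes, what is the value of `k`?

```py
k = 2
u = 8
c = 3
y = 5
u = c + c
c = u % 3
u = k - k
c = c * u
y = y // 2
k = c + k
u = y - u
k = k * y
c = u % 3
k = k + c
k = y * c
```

u = 3+3 = 6
c = 6%3 = 0
u = 2-2 = 0
c = 0*0 = 0
y = 5//2 = 2
k = 0+2 = 2
u = 2-0 = 2
k = 2*2 = 4
c = 2%3 = 2
k = 4+2 = 6
k = 2*2 = 4

4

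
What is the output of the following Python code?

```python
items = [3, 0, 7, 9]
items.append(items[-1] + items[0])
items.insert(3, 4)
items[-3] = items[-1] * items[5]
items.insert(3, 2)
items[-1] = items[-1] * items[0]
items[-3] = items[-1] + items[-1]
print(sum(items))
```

129

append items[-1]+items[0] = 9+3 = 12 → [3, 0, 7, 9, 12]
insert 4 at 3 → [3, 0, 7, 4, 9, 12]
items[-3] = items[-1]*items[5] = 12*12 = 144 → [3, 0, 7, 144, 9, 12]
insert 2 at 3 → [3, 0, 7, 2, 144, 9, 12]
items[-1] = items[-1]*items[0] = 12*3 = 36 → [3, 0, 7, 2, 144, 9, 36]
items[-3] = items[-1]+items[-1] = 36+36 = 72 → [3, 0, 7, 2, 72, 9, 36]
sum = 129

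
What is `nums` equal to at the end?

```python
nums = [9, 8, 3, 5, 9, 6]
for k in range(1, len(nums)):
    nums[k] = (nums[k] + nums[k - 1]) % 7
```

k=1: nums[1] = (8+9)%7 = 3 → [9, 3, 3, 5, 9, 6]
k=2: nums[2] = (3+3)%7 = 6 → [9, 3, 6, 5, 9, 6]
k=3: nums[3] = (5+6)%7 = 4 → [9, 3, 6, 4, 9, 6]
k=4: nums[4] = (9+4)%7 = 6 → [9, 3, 6, 4, 6, 6]
k=5: nums[5] = (6+6)%7 = 5 → [9, 3, 6, 4, 6, 5]

[9, 3, 6, 4, 6, 5]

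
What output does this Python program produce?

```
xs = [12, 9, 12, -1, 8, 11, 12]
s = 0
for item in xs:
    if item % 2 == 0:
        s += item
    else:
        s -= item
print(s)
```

item=12: even, s = 0+12 = 12
item=9: not even, s = 12-9 = 3
item=12: even, s = 3+12 = 15
item=-1: not even, s = 15-(-1) = 16
item=8: even, s = 16+8 = 24
item=11: not even, s = 24-11 = 13
item=12: even, s = 13+12 = 25

25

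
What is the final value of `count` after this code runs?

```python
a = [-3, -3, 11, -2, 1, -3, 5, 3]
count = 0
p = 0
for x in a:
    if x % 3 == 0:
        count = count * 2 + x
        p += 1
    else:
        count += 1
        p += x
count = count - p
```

x=-3: %3==0, count = 0*2+(-3) = -3; p=1
x=-3: %3==0, count = (-3)*2+(-3) = -9; p=2
x=11: not %3==0, count = (-9)+1 = -8; p=13
x=-2: not %3==0, count = (-8)+1 = -7; p=11
x=1: not %3==0, count = (-7)+1 = -6; p=12
x=-3: %3==0, count = (-6)*2+(-3) = -15; p=13
x=5: not %3==0, count = (-15)+1 = -14; p=18
x=3: %3==0, count = (-14)*2+3 = -25; p=19
count-p = (-25)-19 = -44

-44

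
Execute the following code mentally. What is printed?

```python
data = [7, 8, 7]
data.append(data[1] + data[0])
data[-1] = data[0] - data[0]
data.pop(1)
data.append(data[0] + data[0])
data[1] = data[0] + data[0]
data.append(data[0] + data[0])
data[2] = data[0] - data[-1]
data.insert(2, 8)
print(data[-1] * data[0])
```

98

append data[1]+data[0] = 8+7 = 15 → [7, 8, 7, 15]
data[-1] = data[0]-data[0] = 7-7 = 0 → [7, 8, 7, 0]
pop(1) removes 8 → [7, 7, 0]
append data[0]+data[0] = 7+7 = 14 → [7, 7, 0, 14]
data[1] = data[0]+data[0] = 7+7 = 14 → [7, 14, 0, 14]
append data[0]+data[0] = 7+7 = 14 → [7, 14, 0, 14, 14]
data[2] = data[0]-data[-1] = 7-14 = -7 → [7, 14, -7, 14, 14]
insert 8 at 2 → [7, 14, 8, -7, 14, 14]
data[-1]*data[0] = 14*7 = 98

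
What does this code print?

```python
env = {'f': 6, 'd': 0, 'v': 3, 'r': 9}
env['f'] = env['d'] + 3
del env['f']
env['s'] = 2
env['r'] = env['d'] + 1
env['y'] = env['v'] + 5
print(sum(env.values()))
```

14

env['f'] = env['d']+3 = 3 → {'f': 3, 'd': 0, 'v': 3, 'r': 9}
del 'f' → {'d': 0, 'v': 3, 'r': 9}
env['s'] = 2 → {'d': 0, 'v': 3, 'r': 9, 's': 2}
env['r'] = env['d']+1 = 1 → {'d': 0, 'v': 3, 'r': 1, 's': 2}
env['y'] = env['v']+5 = 8 → {'d': 0, 'v': 3, 'r': 1, 's': 2, 'y': 8}
sum of values = 14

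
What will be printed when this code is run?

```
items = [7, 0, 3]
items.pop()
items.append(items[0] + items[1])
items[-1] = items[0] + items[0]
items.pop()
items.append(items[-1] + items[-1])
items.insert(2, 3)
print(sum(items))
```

pop() removes 3 → [7, 0]
append items[0]+items[1] = 7+0 = 7 → [7, 0, 7]
items[-1] = items[0]+items[0] = 7+7 = 14 → [7, 0, 14]
pop() removes 14 → [7, 0]
append items[-1]+items[-1] = 0+0 = 0 → [7, 0, 0]
insert 3 at 2 → [7, 0, 3, 0]
sum = 10

10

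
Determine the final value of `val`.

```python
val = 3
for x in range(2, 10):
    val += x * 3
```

135

x=2: val = 3+2*3 = 9
x=3: val = 9+3*3 = 18
x=4: val = 18+4*3 = 30
x=5: val = 30+5*3 = 45
x=6: val = 45+6*3 = 63
x=7: val = 63+7*3 = 84
x=8: val = 84+8*3 = 108
x=9: val = 108+9*3 = 135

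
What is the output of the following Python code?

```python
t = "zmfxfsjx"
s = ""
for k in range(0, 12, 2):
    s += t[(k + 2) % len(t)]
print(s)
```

k=0: add t[2]='f' → 'f'
k=2: add t[4]='f' → 'ff'
k=4: add t[6]='j' → 'ffj'
k=6: add t[0]='z' → 'ffjz'
k=8: add t[2]='f' → 'ffjzf'
k=10: add t[4]='f' → 'ffjzff'

ffjzff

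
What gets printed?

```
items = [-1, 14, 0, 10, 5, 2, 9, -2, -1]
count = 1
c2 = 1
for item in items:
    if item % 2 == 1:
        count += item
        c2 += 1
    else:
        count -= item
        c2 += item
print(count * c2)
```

-319

item=-1: odd, count = 1+(-1) = 0; c2=2
item=14: not odd, count = 0-14 = -14; c2=16
item=0: not odd, count = (-14)-0 = -14; c2=16
item=10: not odd, count = (-14)-10 = -24; c2=26
item=5: odd, count = (-24)+5 = -19; c2=27
item=2: not odd, count = (-19)-2 = -21; c2=29
item=9: odd, count = (-21)+9 = -12; c2=30
item=-2: not odd, count = (-12)-(-2) = -10; c2=28
item=-1: odd, count = (-10)+(-1) = -11; c2=29
count*c2 = (-11)*29 = -319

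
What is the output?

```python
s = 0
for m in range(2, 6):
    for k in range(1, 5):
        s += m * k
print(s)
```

m=2,k=1: s = 0+2 = 2
m=2,k=2: s = 2+4 = 6
m=2,k=3: s = 6+6 = 12
m=2,k=4: s = 12+8 = 20
m=3,k=1: s = 20+3 = 23
m=3,k=2: s = 23+6 = 29
m=3,k=3: s = 29+9 = 38
m=3,k=4: s = 38+12 = 50
m=4,k=1: s = 50+4 = 54
m=4,k=2: s = 54+8 = 62
m=4,k=3: s = 62+12 = 74
m=4,k=4: s = 74+16 = 90
m=5,k=1: s = 90+5 = 95
m=5,k=2: s = 95+10 = 105
m=5,k=3: s = 105+15 = 120
m=5,k=4: s = 120+20 = 140

140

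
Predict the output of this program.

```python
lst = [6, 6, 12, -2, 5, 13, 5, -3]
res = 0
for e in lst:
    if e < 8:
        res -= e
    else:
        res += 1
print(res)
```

-15

e=6: <8, res = 0-6 = -6
e=6: <8, res = (-6)-6 = -12
e=12: not <8, res = (-12)+1 = -11
e=-2: <8, res = (-11)-(-2) = -9
e=5: <8, res = (-9)-5 = -14
e=13: not <8, res = (-14)+1 = -13
e=5: <8, res = (-13)-5 = -18
e=-3: <8, res = (-18)-(-3) = -15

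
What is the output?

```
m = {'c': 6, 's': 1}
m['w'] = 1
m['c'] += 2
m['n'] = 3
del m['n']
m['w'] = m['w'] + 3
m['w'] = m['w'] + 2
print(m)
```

{'c': 8, 's': 1, 'w': 6}

m['w'] = 1 → {'c': 6, 's': 1, 'w': 1}
m['c'] = 6+2 = 8 → {'c': 8, 's': 1, 'w': 1}
m['n'] = 3 → {'c': 8, 's': 1, 'w': 1, 'n': 3}
del 'n' → {'c': 8, 's': 1, 'w': 1}
m['w'] = m['w']+3 = 4 → {'c': 8, 's': 1, 'w': 4}
m['w'] = m['w']+2 = 6 → {'c': 8, 's': 1, 'w': 6}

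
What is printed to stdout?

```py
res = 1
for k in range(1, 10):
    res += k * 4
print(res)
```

k=1: res = 1+1*4 = 5
k=2: res = 5+2*4 = 13
k=3: res = 13+3*4 = 25
k=4: res = 25+4*4 = 41
k=5: res = 41+5*4 = 61
k=6: res = 61+6*4 = 85
k=7: res = 85+7*4 = 113
k=8: res = 113+8*4 = 145
k=9: res = 145+9*4 = 181

181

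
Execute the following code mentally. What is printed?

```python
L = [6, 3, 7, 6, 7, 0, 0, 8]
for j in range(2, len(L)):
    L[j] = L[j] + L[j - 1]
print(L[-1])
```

j=2: L[2] = 7+3 = 10 → [6, 3, 10, 6, 7, 0, 0, 8]
j=3: L[3] = 6+10 = 16 → [6, 3, 10, 16, 7, 0, 0, 8]
j=4: L[4] = 7+16 = 23 → [6, 3, 10, 16, 23, 0, 0, 8]
j=5: L[5] = 0+23 = 23 → [6, 3, 10, 16, 23, 23, 0, 8]
j=6: L[6] = 0+23 = 23 → [6, 3, 10, 16, 23, 23, 23, 8]
j=7: L[7] = 8+23 = 31 → [6, 3, 10, 16, 23, 23, 23, 31]

31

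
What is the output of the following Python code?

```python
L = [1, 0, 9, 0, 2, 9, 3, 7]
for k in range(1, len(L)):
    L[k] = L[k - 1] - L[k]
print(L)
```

k=1: L[1] = 1-0 = 1 → [1, 1, 9, 0, 2, 9, 3, 7]
k=2: L[2] = 1-9 = -8 → [1, 1, -8, 0, 2, 9, 3, 7]
k=3: L[3] = (-8)-0 = -8 → [1, 1, -8, -8, 2, 9, 3, 7]
k=4: L[4] = (-8)-2 = -10 → [1, 1, -8, -8, -10, 9, 3, 7]
k=5: L[5] = (-10)-9 = -19 → [1, 1, -8, -8, -10, -19, 3, 7]
k=6: L[6] = (-19)-3 = -22 → [1, 1, -8, -8, -10, -19, -22, 7]
k=7: L[7] = (-22)-7 = -29 → [1, 1, -8, -8, -10, -19, -22, -29]

[1, 1, -8, -8, -10, -19, -22, -29]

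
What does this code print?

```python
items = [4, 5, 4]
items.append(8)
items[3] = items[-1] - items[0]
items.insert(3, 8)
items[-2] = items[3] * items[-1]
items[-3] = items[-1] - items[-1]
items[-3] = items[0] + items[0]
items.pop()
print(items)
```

[4, 5, 8, 32]

append 8 → [4, 5, 4, 8]
items[3] = items[-1]-items[0] = 8-4 = 4 → [4, 5, 4, 4]
insert 8 at 3 → [4, 5, 4, 8, 4]
items[-2] = items[3]*items[-1] = 8*4 = 32 → [4, 5, 4, 32, 4]
items[-3] = items[-1]-items[-1] = 4-4 = 0 → [4, 5, 0, 32, 4]
items[-3] = items[0]+items[0] = 4+4 = 8 → [4, 5, 8, 32, 4]
pop() removes 4 → [4, 5, 8, 32]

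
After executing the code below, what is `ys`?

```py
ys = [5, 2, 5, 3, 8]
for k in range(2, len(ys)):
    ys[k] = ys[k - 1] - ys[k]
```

k=2: ys[2] = 2-5 = -3 → [5, 2, -3, 3, 8]
k=3: ys[3] = (-3)-3 = -6 → [5, 2, -3, -6, 8]
k=4: ys[4] = (-6)-8 = -14 → [5, 2, -3, -6, -14]

[5, 2, -3, -6, -14]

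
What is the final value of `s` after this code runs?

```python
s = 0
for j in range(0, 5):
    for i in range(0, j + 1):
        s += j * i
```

65

j=0,i=0: s = 0+0 = 0
j=1,i=0: s = 0+0 = 0
j=1,i=1: s = 0+1 = 1
j=2,i=0: s = 1+0 = 1
j=2,i=1: s = 1+2 = 3
j=2,i=2: s = 3+4 = 7
j=3,i=0: s = 7+0 = 7
j=3,i=1: s = 7+3 = 10
j=3,i=2: s = 10+6 = 16
j=3,i=3: s = 16+9 = 25
j=4,i=0: s = 25+0 = 25
j=4,i=1: s = 25+4 = 29
j=4,i=2: s = 29+8 = 37
j=4,i=3: s = 37+12 = 49
j=4,i=4: s = 49+16 = 65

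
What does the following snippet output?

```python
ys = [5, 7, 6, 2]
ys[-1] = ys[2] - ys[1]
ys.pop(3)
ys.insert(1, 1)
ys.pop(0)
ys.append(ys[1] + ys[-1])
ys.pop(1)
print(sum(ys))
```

ys[-1] = ys[2]-ys[1] = 6-7 = -1 → [5, 7, 6, -1]
pop(3) removes -1 → [5, 7, 6]
insert 1 at 1 → [5, 1, 7, 6]
pop(0) removes 5 → [1, 7, 6]
append ys[1]+ys[-1] = 7+6 = 13 → [1, 7, 6, 13]
pop(1) removes 7 → [1, 6, 13]
sum = 20

20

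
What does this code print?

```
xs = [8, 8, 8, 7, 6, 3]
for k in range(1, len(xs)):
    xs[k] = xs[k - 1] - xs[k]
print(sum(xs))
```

-60

k=1: xs[1] = 8-8 = 0 → [8, 0, 8, 7, 6, 3]
k=2: xs[2] = 0-8 = -8 → [8, 0, -8, 7, 6, 3]
k=3: xs[3] = (-8)-7 = -15 → [8, 0, -8, -15, 6, 3]
k=4: xs[4] = (-15)-6 = -21 → [8, 0, -8, -15, -21, 3]
k=5: xs[5] = (-21)-3 = -24 → [8, 0, -8, -15, -21, -24]
sum = -60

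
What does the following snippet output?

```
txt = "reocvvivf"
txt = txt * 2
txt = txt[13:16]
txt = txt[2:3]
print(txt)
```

i

repeat ×2 → 'reocvvivfreocvvivf'
slice [13:16] → 'vvi'
slice [2:3] → 'i'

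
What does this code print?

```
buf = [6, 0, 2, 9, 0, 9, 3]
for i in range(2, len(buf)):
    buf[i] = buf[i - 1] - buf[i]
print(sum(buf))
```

-61

i=2: buf[2] = 0-2 = -2 → [6, 0, -2, 9, 0, 9, 3]
i=3: buf[3] = (-2)-9 = -11 → [6, 0, -2, -11, 0, 9, 3]
i=4: buf[4] = (-11)-0 = -11 → [6, 0, -2, -11, -11, 9, 3]
i=5: buf[5] = (-11)-9 = -20 → [6, 0, -2, -11, -11, -20, 3]
i=6: buf[6] = (-20)-3 = -23 → [6, 0, -2, -11, -11, -20, -23]
sum = -61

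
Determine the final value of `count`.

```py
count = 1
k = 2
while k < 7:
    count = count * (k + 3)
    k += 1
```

15120

k=2: count = 1*5 = 5
k=3: count = 5*6 = 30
k=4: count = 30*7 = 210
k=5: count = 210*8 = 1680
k=6: count = 1680*9 = 15120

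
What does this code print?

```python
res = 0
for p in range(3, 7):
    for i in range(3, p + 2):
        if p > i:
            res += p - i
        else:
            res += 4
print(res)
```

p=3,i=3: not 3>3, res = 0+4 = 4
p=3,i=4: not 3>4, res = 4+4 = 8
p=4,i=3: 4>3, res = 8+1 = 9
p=4,i=4: not 4>4, res = 9+4 = 13
p=4,i=5: not 4>5, res = 13+4 = 17
p=5,i=3: 5>3, res = 17+2 = 19
p=5,i=4: 5>4, res = 19+1 = 20
p=5,i=5: not 5>5, res = 20+4 = 24
p=5,i=6: not 5>6, res = 24+4 = 28
p=6,i=3: 6>3, res = 28+3 = 31
p=6,i=4: 6>4, res = 31+2 = 33
p=6,i=5: 6>5, res = 33+1 = 34
p=6,i=6: not 6>6, res = 34+4 = 38
p=6,i=7: not 6>7, res = 38+4 = 42

42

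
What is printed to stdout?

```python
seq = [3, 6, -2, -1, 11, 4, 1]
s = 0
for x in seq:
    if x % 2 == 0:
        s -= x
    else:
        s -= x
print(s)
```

x=3: not even, s = 0-3 = -3
x=6: even, s = (-3)-6 = -9
x=-2: even, s = (-9)-(-2) = -7
x=-1: not even, s = (-7)-(-1) = -6
x=11: not even, s = (-6)-11 = -17
x=4: even, s = (-17)-4 = -21
x=1: not even, s = (-21)-1 = -22

-22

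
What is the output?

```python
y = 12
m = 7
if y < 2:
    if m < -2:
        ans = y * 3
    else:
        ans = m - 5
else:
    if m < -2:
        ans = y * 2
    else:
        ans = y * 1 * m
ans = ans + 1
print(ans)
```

y=12, m=7
y < 2 is False; m < -2 is False
→ ans = y * 1 * m = 84
ans = 84+1 = 85

85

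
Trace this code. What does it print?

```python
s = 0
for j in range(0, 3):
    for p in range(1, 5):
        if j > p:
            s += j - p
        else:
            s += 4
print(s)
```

j=0,p=1: not 0>1, s = 0+4 = 4
j=0,p=2: not 0>2, s = 4+4 = 8
j=0,p=3: not 0>3, s = 8+4 = 12
j=0,p=4: not 0>4, s = 12+4 = 16
j=1,p=1: not 1>1, s = 16+4 = 20
j=1,p=2: not 1>2, s = 20+4 = 24
j=1,p=3: not 1>3, s = 24+4 = 28
j=1,p=4: not 1>4, s = 28+4 = 32
j=2,p=1: 2>1, s = 32+1 = 33
j=2,p=2: not 2>2, s = 33+4 = 37
j=2,p=3: not 2>3, s = 37+4 = 41
j=2,p=4: not 2>4, s = 41+4 = 45

45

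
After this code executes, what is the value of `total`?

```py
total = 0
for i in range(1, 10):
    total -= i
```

i=1: total = 0-1 = -1
i=2: total = (-1)-2 = -3
i=3: total = (-3)-3 = -6
i=4: total = (-6)-4 = -10
i=5: total = (-10)-5 = -15
i=6: total = (-15)-6 = -21
i=7: total = (-21)-7 = -28
i=8: total = (-28)-8 = -36
i=9: total = (-36)-9 = -45

-45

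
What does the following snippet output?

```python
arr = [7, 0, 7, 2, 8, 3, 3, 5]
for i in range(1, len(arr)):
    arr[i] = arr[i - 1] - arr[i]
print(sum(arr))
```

-48

i=1: arr[1] = 7-0 = 7 → [7, 7, 7, 2, 8, 3, 3, 5]
i=2: arr[2] = 7-7 = 0 → [7, 7, 0, 2, 8, 3, 3, 5]
i=3: arr[3] = 0-2 = -2 → [7, 7, 0, -2, 8, 3, 3, 5]
i=4: arr[4] = (-2)-8 = -10 → [7, 7, 0, -2, -10, 3, 3, 5]
i=5: arr[5] = (-10)-3 = -13 → [7, 7, 0, -2, -10, -13, 3, 5]
i=6: arr[6] = (-13)-3 = -16 → [7, 7, 0, -2, -10, -13, -16, 5]
i=7: arr[7] = (-16)-5 = -21 → [7, 7, 0, -2, -10, -13, -16, -21]
sum = -48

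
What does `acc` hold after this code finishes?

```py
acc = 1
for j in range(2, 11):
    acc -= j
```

-53

j=2: acc = 1-2 = -1
j=3: acc = (-1)-3 = -4
j=4: acc = (-4)-4 = -8
j=5: acc = (-8)-5 = -13
j=6: acc = (-13)-6 = -19
j=7: acc = (-19)-7 = -26
j=8: acc = (-26)-8 = -34
j=9: acc = (-34)-9 = -43
j=10: acc = (-43)-10 = -53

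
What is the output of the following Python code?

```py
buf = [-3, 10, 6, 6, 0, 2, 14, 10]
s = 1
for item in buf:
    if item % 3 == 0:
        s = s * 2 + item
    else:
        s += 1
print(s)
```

39

item=-3: %3==0, s = 1*2+(-3) = -1
item=10: not %3==0, s = (-1)+1 = 0
item=6: %3==0, s = 0*2+6 = 6
item=6: %3==0, s = 6*2+6 = 18
item=0: %3==0, s = 18*2+0 = 36
item=2: not %3==0, s = 36+1 = 37
item=14: not %3==0, s = 37+1 = 38
item=10: not %3==0, s = 38+1 = 39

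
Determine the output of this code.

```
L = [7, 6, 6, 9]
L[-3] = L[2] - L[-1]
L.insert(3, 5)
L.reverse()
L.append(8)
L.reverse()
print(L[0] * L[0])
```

64

L[-3] = L[2]-L[-1] = 6-9 = -3 → [7, -3, 6, 9]
insert 5 at 3 → [7, -3, 6, 5, 9]
reverse → [9, 5, 6, -3, 7]
append 8 → [9, 5, 6, -3, 7, 8]
reverse → [8, 7, -3, 6, 5, 9]
L[0]*L[0] = 8*8 = 64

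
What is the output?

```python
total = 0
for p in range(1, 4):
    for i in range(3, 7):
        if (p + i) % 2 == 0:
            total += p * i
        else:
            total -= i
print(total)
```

p=1,i=3: even sum, total = 0+3 = 3
p=1,i=4: odd sum, total = 3-4 = -1
p=1,i=5: even sum, total = (-1)+5 = 4
p=1,i=6: odd sum, total = 4-6 = -2
p=2,i=3: odd sum, total = (-2)-3 = -5
p=2,i=4: even sum, total = (-5)+8 = 3
p=2,i=5: odd sum, total = 3-5 = -2
p=2,i=6: even sum, total = (-2)+12 = 10
p=3,i=3: even sum, total = 10+9 = 19
p=3,i=4: odd sum, total = 19-4 = 15
p=3,i=5: even sum, total = 15+15 = 30
p=3,i=6: odd sum, total = 30-6 = 24

24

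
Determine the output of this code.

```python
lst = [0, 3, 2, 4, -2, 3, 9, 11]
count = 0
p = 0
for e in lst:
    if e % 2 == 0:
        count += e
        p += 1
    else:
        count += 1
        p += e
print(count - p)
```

e=0: even, count = 0+0 = 0; p=1
e=3: not even, count = 0+1 = 1; p=4
e=2: even, count = 1+2 = 3; p=5
e=4: even, count = 3+4 = 7; p=6
e=-2: even, count = 7+(-2) = 5; p=7
e=3: not even, count = 5+1 = 6; p=10
e=9: not even, count = 6+1 = 7; p=19
e=11: not even, count = 7+1 = 8; p=30
count-p = 8-30 = -22

-22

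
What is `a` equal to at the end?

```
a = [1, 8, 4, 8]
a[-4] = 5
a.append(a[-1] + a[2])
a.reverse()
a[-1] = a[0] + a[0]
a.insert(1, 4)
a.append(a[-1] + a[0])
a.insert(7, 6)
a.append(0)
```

[12, 4, 8, 4, 8, 24, 36, 6, 0]

a[-4] = 5 → [5, 8, 4, 8]
append a[-1]+a[2] = 8+4 = 12 → [5, 8, 4, 8, 12]
reverse → [12, 8, 4, 8, 5]
a[-1] = a[0]+a[0] = 12+12 = 24 → [12, 8, 4, 8, 24]
insert 4 at 1 → [12, 4, 8, 4, 8, 24]
append a[-1]+a[0] = 24+12 = 36 → [12, 4, 8, 4, 8, 24, 36]
insert 6 at 7 → [12, 4, 8, 4, 8, 24, 36, 6]
append 0 → [12, 4, 8, 4, 8, 24, 36, 6, 0]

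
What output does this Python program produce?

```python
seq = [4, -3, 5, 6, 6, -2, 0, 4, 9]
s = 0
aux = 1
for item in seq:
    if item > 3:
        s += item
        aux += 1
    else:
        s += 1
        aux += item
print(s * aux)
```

74

item=4: >3, s = 0+4 = 4; aux=2
item=-3: not >3, s = 4+1 = 5; aux=-1
item=5: >3, s = 5+5 = 10; aux=0
item=6: >3, s = 10+6 = 16; aux=1
item=6: >3, s = 16+6 = 22; aux=2
item=-2: not >3, s = 22+1 = 23; aux=0
item=0: not >3, s = 23+1 = 24; aux=0
item=4: >3, s = 24+4 = 28; aux=1
item=9: >3, s = 28+9 = 37; aux=2
s*aux = 37*2 = 74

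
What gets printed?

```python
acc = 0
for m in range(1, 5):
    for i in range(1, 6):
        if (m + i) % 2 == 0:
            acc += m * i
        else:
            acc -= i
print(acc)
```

m=1,i=1: even sum, acc = 0+1 = 1
m=1,i=2: odd sum, acc = 1-2 = -1
m=1,i=3: even sum, acc = (-1)+3 = 2
m=1,i=4: odd sum, acc = 2-4 = -2
m=1,i=5: even sum, acc = (-2)+5 = 3
m=2,i=1: odd sum, acc = 3-1 = 2
m=2,i=2: even sum, acc = 2+4 = 6
m=2,i=3: odd sum, acc = 6-3 = 3
m=2,i=4: even sum, acc = 3+8 = 11
m=2,i=5: odd sum, acc = 11-5 = 6
m=3,i=1: even sum, acc = 6+3 = 9
m=3,i=2: odd sum, acc = 9-2 = 7
m=3,i=3: even sum, acc = 7+9 = 16
m=3,i=4: odd sum, acc = 16-4 = 12
m=3,i=5: even sum, acc = 12+15 = 27
m=4,i=1: odd sum, acc = 27-1 = 26
m=4,i=2: even sum, acc = 26+8 = 34
m=4,i=3: odd sum, acc = 34-3 = 31
m=4,i=4: even sum, acc = 31+16 = 47
m=4,i=5: odd sum, acc = 47-5 = 42

42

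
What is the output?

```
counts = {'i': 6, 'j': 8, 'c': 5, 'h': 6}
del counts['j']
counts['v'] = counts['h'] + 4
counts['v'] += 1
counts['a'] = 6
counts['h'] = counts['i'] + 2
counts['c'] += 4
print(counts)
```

{'i': 6, 'c': 9, 'h': 8, 'v': 11, 'a': 6}

del 'j' → {'i': 6, 'c': 5, 'h': 6}
counts['v'] = counts['h']+4 = 10 → {'i': 6, 'c': 5, 'h': 6, 'v': 10}
counts['v'] = 10+1 = 11 → {'i': 6, 'c': 5, 'h': 6, 'v': 11}
counts['a'] = 6 → {'i': 6, 'c': 5, 'h': 6, 'v': 11, 'a': 6}
counts['h'] = counts['i']+2 = 8 → {'i': 6, 'c': 5, 'h': 8, 'v': 11, 'a': 6}
counts['c'] = 5+4 = 9 → {'i': 6, 'c': 9, 'h': 8, 'v': 11, 'a': 6}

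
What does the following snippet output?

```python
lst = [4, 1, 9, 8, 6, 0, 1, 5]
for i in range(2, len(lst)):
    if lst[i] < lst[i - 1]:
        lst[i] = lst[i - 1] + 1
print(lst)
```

[4, 1, 9, 10, 11, 12, 13, 14]

i=2: 9>=1, unchanged → [4, 1, 9, 8, 6, 0, 1, 5]
i=3: 8<9, lst[3] = 9+1 = 10 → [4, 1, 9, 10, 6, 0, 1, 5]
i=4: 6<10, lst[4] = 10+1 = 11 → [4, 1, 9, 10, 11, 0, 1, 5]
i=5: 0<11, lst[5] = 11+1 = 12 → [4, 1, 9, 10, 11, 12, 1, 5]
i=6: 1<12, lst[6] = 12+1 = 13 → [4, 1, 9, 10, 11, 12, 13, 5]
i=7: 5<13, lst[7] = 13+1 = 14 → [4, 1, 9, 10, 11, 12, 13, 14]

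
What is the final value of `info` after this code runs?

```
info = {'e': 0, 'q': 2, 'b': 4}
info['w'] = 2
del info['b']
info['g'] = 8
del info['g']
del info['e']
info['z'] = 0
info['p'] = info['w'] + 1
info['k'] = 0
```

{'q': 2, 'w': 2, 'z': 0, 'p': 3, 'k': 0}

info['w'] = 2 → {'e': 0, 'q': 2, 'b': 4, 'w': 2}
del 'b' → {'e': 0, 'q': 2, 'w': 2}
info['g'] = 8 → {'e': 0, 'q': 2, 'w': 2, 'g': 8}
del 'g' → {'e': 0, 'q': 2, 'w': 2}
del 'e' → {'q': 2, 'w': 2}
info['z'] = 0 → {'q': 2, 'w': 2, 'z': 0}
info['p'] = info['w']+1 = 3 → {'q': 2, 'w': 2, 'z': 0, 'p': 3}
info['k'] = 0 → {'q': 2, 'w': 2, 'z': 0, 'p': 3, 'k': 0}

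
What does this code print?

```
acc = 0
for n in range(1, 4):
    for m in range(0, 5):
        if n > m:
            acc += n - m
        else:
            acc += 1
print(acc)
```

n=1,m=0: 1>0, acc = 0+1 = 1
n=1,m=1: not 1>1, acc = 1+1 = 2
n=1,m=2: not 1>2, acc = 2+1 = 3
n=1,m=3: not 1>3, acc = 3+1 = 4
n=1,m=4: not 1>4, acc = 4+1 = 5
n=2,m=0: 2>0, acc = 5+2 = 7
n=2,m=1: 2>1, acc = 7+1 = 8
n=2,m=2: not 2>2, acc = 8+1 = 9
n=2,m=3: not 2>3, acc = 9+1 = 10
n=2,m=4: not 2>4, acc = 10+1 = 11
n=3,m=0: 3>0, acc = 11+3 = 14
n=3,m=1: 3>1, acc = 14+2 = 16
n=3,m=2: 3>2, acc = 16+1 = 17
n=3,m=3: not 3>3, acc = 17+1 = 18
n=3,m=4: not 3>4, acc = 18+1 = 19

19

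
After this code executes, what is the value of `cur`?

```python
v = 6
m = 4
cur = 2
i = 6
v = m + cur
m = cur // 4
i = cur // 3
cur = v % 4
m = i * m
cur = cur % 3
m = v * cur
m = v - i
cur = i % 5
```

v = 4+2 = 6
m = 2//4 = 0
i = 2//3 = 0
cur = 6%4 = 2
m = 0*0 = 0
cur = 2%3 = 2
m = 6*2 = 12
m = 6-0 = 6
cur = 0%5 = 0

0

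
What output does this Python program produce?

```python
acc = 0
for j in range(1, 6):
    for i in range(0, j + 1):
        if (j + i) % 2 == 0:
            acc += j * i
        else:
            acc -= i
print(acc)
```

j=1,i=0: odd sum, acc = 0-0 = 0
j=1,i=1: even sum, acc = 0+1 = 1
j=2,i=0: even sum, acc = 1+0 = 1
j=2,i=1: odd sum, acc = 1-1 = 0
j=2,i=2: even sum, acc = 0+4 = 4
j=3,i=0: odd sum, acc = 4-0 = 4
j=3,i=1: even sum, acc = 4+3 = 7
j=3,i=2: odd sum, acc = 7-2 = 5
j=3,i=3: even sum, acc = 5+9 = 14
j=4,i=0: even sum, acc = 14+0 = 14
j=4,i=1: odd sum, acc = 14-1 = 13
j=4,i=2: even sum, acc = 13+8 = 21
j=4,i=3: odd sum, acc = 21-3 = 18
j=4,i=4: even sum, acc = 18+16 = 34
j=5,i=0: odd sum, acc = 34-0 = 34
j=5,i=1: even sum, acc = 34+5 = 39
j=5,i=2: odd sum, acc = 39-2 = 37
j=5,i=3: even sum, acc = 37+15 = 52
j=5,i=4: odd sum, acc = 52-4 = 48
j=5,i=5: even sum, acc = 48+25 = 73

73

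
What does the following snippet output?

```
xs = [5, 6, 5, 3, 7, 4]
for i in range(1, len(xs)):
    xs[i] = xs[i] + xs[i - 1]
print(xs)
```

[5, 11, 16, 19, 26, 30]

i=1: xs[1] = 6+5 = 11 → [5, 11, 5, 3, 7, 4]
i=2: xs[2] = 5+11 = 16 → [5, 11, 16, 3, 7, 4]
i=3: xs[3] = 3+16 = 19 → [5, 11, 16, 19, 7, 4]
i=4: xs[4] = 7+19 = 26 → [5, 11, 16, 19, 26, 4]
i=5: xs[5] = 4+26 = 30 → [5, 11, 16, 19, 26, 30]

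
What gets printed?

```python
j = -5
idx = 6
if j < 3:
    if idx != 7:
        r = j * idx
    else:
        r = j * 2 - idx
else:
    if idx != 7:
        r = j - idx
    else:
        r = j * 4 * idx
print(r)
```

j=-5, idx=6
j < 3 is True; idx != 7 is True
→ r = j * idx = -30

-30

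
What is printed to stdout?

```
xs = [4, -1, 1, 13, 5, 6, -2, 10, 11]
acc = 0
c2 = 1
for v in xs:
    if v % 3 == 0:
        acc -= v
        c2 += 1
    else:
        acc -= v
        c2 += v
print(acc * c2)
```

v=4: not %3==0, acc = 0-4 = -4; c2=5
v=-1: not %3==0, acc = (-4)-(-1) = -3; c2=4
v=1: not %3==0, acc = (-3)-1 = -4; c2=5
v=13: not %3==0, acc = (-4)-13 = -17; c2=18
v=5: not %3==0, acc = (-17)-5 = -22; c2=23
v=6: %3==0, acc = (-22)-6 = -28; c2=24
v=-2: not %3==0, acc = (-28)-(-2) = -26; c2=22
v=10: not %3==0, acc = (-26)-10 = -36; c2=32
v=11: not %3==0, acc = (-36)-11 = -47; c2=43
acc*c2 = (-47)*43 = -2021

-2021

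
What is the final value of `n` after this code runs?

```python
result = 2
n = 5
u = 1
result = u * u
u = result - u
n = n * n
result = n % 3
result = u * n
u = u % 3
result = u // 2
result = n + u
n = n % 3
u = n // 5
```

result = 1*1 = 1
u = 1-1 = 0
n = 5*5 = 25
result = 25%3 = 1
result = 0*25 = 0
u = 0%3 = 0
result = 0//2 = 0
result = 25+0 = 25
n = 25%3 = 1
u = 1//5 = 0

1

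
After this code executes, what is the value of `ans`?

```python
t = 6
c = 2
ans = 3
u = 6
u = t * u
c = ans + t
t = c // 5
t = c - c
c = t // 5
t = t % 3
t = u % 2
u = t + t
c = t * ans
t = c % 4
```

u = 6*6 = 36
c = 3+6 = 9
t = 9//5 = 1
t = 9-9 = 0
c = 0//5 = 0
t = 0%3 = 0
t = 36%2 = 0
u = 0+0 = 0
c = 0*3 = 0
t = 0%4 = 0

3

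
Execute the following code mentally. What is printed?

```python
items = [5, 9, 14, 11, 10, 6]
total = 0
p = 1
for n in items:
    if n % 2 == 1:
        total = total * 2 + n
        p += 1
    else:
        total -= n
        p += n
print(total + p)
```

n=5: odd, total = 0*2+5 = 5; p=2
n=9: odd, total = 5*2+9 = 19; p=3
n=14: not odd, total = 19-14 = 5; p=17
n=11: odd, total = 5*2+11 = 21; p=18
n=10: not odd, total = 21-10 = 11; p=28
n=6: not odd, total = 11-6 = 5; p=34
total+p = 5+34 = 39

39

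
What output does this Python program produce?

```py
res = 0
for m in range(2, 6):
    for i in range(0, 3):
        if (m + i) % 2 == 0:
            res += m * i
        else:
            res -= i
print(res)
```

m=2,i=0: even sum, res = 0+0 = 0
m=2,i=1: odd sum, res = 0-1 = -1
m=2,i=2: even sum, res = (-1)+4 = 3
m=3,i=0: odd sum, res = 3-0 = 3
m=3,i=1: even sum, res = 3+3 = 6
m=3,i=2: odd sum, res = 6-2 = 4
m=4,i=0: even sum, res = 4+0 = 4
m=4,i=1: odd sum, res = 4-1 = 3
m=4,i=2: even sum, res = 3+8 = 11
m=5,i=0: odd sum, res = 11-0 = 11
m=5,i=1: even sum, res = 11+5 = 16
m=5,i=2: odd sum, res = 16-2 = 14

14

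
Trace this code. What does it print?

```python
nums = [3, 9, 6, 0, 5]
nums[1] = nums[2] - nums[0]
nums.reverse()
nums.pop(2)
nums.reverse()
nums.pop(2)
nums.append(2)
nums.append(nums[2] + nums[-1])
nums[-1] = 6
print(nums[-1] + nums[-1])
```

nums[1] = nums[2]-nums[0] = 6-3 = 3 → [3, 3, 6, 0, 5]
reverse → [5, 0, 6, 3, 3]
pop(2) removes 6 → [5, 0, 3, 3]
reverse → [3, 3, 0, 5]
pop(2) removes 0 → [3, 3, 5]
append 2 → [3, 3, 5, 2]
append nums[2]+nums[-1] = 5+2 = 7 → [3, 3, 5, 2, 7]
nums[-1] = 6 → [3, 3, 5, 2, 6]
nums[-1]+nums[-1] = 6+6 = 12

12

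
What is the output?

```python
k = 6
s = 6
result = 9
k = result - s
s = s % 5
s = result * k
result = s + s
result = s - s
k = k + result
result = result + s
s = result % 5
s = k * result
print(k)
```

k = 9-6 = 3
s = 6%5 = 1
s = 9*3 = 27
result = 27+27 = 54
result = 27-27 = 0
k = 3+0 = 3
result = 0+27 = 27
s = 27%5 = 2
s = 3*27 = 81

3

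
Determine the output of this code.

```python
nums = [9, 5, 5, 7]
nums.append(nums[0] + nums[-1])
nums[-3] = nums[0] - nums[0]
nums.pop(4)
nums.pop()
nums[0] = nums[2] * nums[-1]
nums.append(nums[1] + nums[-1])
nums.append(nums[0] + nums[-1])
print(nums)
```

append nums[0]+nums[-1] = 9+7 = 16 → [9, 5, 5, 7, 16]
nums[-3] = nums[0]-nums[0] = 9-9 = 0 → [9, 5, 0, 7, 16]
pop(4) removes 16 → [9, 5, 0, 7]
pop() removes 7 → [9, 5, 0]
nums[0] = nums[2]*nums[-1] = 0*0 = 0 → [0, 5, 0]
append nums[1]+nums[-1] = 5+0 = 5 → [0, 5, 0, 5]
append nums[0]+nums[-1] = 0+5 = 5 → [0, 5, 0, 5, 5]

[0, 5, 0, 5, 5]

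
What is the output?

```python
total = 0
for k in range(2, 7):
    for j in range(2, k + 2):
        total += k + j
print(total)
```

165

k=2,j=2: total = 0+4 = 4
k=2,j=3: total = 4+5 = 9
k=3,j=2: total = 9+5 = 14
k=3,j=3: total = 14+6 = 20
k=3,j=4: total = 20+7 = 27
k=4,j=2: total = 27+6 = 33
k=4,j=3: total = 33+7 = 40
k=4,j=4: total = 40+8 = 48
k=4,j=5: total = 48+9 = 57
k=5,j=2: total = 57+7 = 64
k=5,j=3: total = 64+8 = 72
k=5,j=4: total = 72+9 = 81
k=5,j=5: total = 81+10 = 91
k=5,j=6: total = 91+11 = 102
k=6,j=2: total = 102+8 = 110
k=6,j=3: total = 110+9 = 119
k=6,j=4: total = 119+10 = 129
k=6,j=5: total = 129+11 = 140
k=6,j=6: total = 140+12 = 152
k=6,j=7: total = 152+13 = 165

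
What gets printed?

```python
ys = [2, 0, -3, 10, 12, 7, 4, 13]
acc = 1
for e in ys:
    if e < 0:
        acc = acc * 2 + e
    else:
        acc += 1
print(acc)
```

8

e=2: not <0, acc = 1+1 = 2
e=0: not <0, acc = 2+1 = 3
e=-3: <0, acc = 3*2+(-3) = 3
e=10: not <0, acc = 3+1 = 4
e=12: not <0, acc = 4+1 = 5
e=7: not <0, acc = 5+1 = 6
e=4: not <0, acc = 6+1 = 7
e=13: not <0, acc = 7+1 = 8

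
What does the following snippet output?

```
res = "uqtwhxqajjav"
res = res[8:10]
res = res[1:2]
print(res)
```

slice [8:10] → 'jj'
slice [1:2] → 'j'

j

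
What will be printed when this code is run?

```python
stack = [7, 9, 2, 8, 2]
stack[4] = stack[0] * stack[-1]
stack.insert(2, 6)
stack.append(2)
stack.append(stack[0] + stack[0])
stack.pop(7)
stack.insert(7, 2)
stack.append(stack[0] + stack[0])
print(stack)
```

[7, 9, 6, 2, 8, 14, 2, 2, 14]

stack[4] = stack[0]*stack[-1] = 7*2 = 14 → [7, 9, 2, 8, 14]
insert 6 at 2 → [7, 9, 6, 2, 8, 14]
append 2 → [7, 9, 6, 2, 8, 14, 2]
append stack[0]+stack[0] = 7+7 = 14 → [7, 9, 6, 2, 8, 14, 2, 14]
pop(7) removes 14 → [7, 9, 6, 2, 8, 14, 2]
insert 2 at 7 → [7, 9, 6, 2, 8, 14, 2, 2]
append stack[0]+stack[0] = 7+7 = 14 → [7, 9, 6, 2, 8, 14, 2, 2, 14]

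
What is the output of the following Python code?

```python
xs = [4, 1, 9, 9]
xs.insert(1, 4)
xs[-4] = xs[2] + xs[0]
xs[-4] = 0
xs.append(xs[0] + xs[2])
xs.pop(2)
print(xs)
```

[4, 0, 9, 9, 5]

insert 4 at 1 → [4, 4, 1, 9, 9]
xs[-4] = xs[2]+xs[0] = 1+4 = 5 → [4, 5, 1, 9, 9]
xs[-4] = 0 → [4, 0, 1, 9, 9]
append xs[0]+xs[2] = 4+1 = 5 → [4, 0, 1, 9, 9, 5]
pop(2) removes 1 → [4, 0, 9, 9, 5]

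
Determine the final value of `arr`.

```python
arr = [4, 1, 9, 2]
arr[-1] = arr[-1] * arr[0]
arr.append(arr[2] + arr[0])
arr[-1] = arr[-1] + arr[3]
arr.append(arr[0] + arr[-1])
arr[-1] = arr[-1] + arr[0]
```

[4, 1, 9, 8, 21, 29]

arr[-1] = arr[-1]*arr[0] = 2*4 = 8 → [4, 1, 9, 8]
append arr[2]+arr[0] = 9+4 = 13 → [4, 1, 9, 8, 13]
arr[-1] = arr[-1]+arr[3] = 13+8 = 21 → [4, 1, 9, 8, 21]
append arr[0]+arr[-1] = 4+21 = 25 → [4, 1, 9, 8, 21, 25]
arr[-1] = arr[-1]+arr[0] = 25+4 = 29 → [4, 1, 9, 8, 21, 29]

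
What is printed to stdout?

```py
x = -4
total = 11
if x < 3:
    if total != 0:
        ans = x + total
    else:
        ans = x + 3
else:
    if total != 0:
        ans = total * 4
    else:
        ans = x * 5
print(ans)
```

7

x=-4, total=11
x < 3 is True; total != 0 is True
→ ans = x + total = 7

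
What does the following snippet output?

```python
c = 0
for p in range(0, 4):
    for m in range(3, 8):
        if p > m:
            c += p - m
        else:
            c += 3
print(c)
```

p=0,m=3: not 0>3, c = 0+3 = 3
p=0,m=4: not 0>4, c = 3+3 = 6
p=0,m=5: not 0>5, c = 6+3 = 9
p=0,m=6: not 0>6, c = 9+3 = 12
p=0,m=7: not 0>7, c = 12+3 = 15
p=1,m=3: not 1>3, c = 15+3 = 18
p=1,m=4: not 1>4, c = 18+3 = 21
p=1,m=5: not 1>5, c = 21+3 = 24
p=1,m=6: not 1>6, c = 24+3 = 27
p=1,m=7: not 1>7, c = 27+3 = 30
p=2,m=3: not 2>3, c = 30+3 = 33
p=2,m=4: not 2>4, c = 33+3 = 36
p=2,m=5: not 2>5, c = 36+3 = 39
p=2,m=6: not 2>6, c = 39+3 = 42
p=2,m=7: not 2>7, c = 42+3 = 45
p=3,m=3: not 3>3, c = 45+3 = 48
p=3,m=4: not 3>4, c = 48+3 = 51
p=3,m=5: not 3>5, c = 51+3 = 54
p=3,m=6: not 3>6, c = 54+3 = 57
p=3,m=7: not 3>7, c = 57+3 = 60

60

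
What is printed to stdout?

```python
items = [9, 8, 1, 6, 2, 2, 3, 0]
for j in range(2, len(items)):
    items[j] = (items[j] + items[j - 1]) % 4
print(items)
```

j=2: items[2] = (1+8)%4 = 1 → [9, 8, 1, 6, 2, 2, 3, 0]
j=3: items[3] = (6+1)%4 = 3 → [9, 8, 1, 3, 2, 2, 3, 0]
j=4: items[4] = (2+3)%4 = 1 → [9, 8, 1, 3, 1, 2, 3, 0]
j=5: items[5] = (2+1)%4 = 3 → [9, 8, 1, 3, 1, 3, 3, 0]
j=6: items[6] = (3+3)%4 = 2 → [9, 8, 1, 3, 1, 3, 2, 0]
j=7: items[7] = (0+2)%4 = 2 → [9, 8, 1, 3, 1, 3, 2, 2]

[9, 8, 1, 3, 1, 3, 2, 2]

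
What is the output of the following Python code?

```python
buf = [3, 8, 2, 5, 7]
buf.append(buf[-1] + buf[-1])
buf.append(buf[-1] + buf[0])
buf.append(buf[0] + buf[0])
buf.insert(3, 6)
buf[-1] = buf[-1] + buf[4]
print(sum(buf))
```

73

append buf[-1]+buf[-1] = 7+7 = 14 → [3, 8, 2, 5, 7, 14]
append buf[-1]+buf[0] = 14+3 = 17 → [3, 8, 2, 5, 7, 14, 17]
append buf[0]+buf[0] = 3+3 = 6 → [3, 8, 2, 5, 7, 14, 17, 6]
insert 6 at 3 → [3, 8, 2, 6, 5, 7, 14, 17, 6]
buf[-1] = buf[-1]+buf[4] = 6+5 = 11 → [3, 8, 2, 6, 5, 7, 14, 17, 11]
sum = 73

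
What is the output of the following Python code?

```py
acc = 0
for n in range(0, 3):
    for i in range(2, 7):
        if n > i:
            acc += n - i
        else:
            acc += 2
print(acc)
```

30

n=0,i=2: not 0>2, acc = 0+2 = 2
n=0,i=3: not 0>3, acc = 2+2 = 4
n=0,i=4: not 0>4, acc = 4+2 = 6
n=0,i=5: not 0>5, acc = 6+2 = 8
n=0,i=6: not 0>6, acc = 8+2 = 10
n=1,i=2: not 1>2, acc = 10+2 = 12
n=1,i=3: not 1>3, acc = 12+2 = 14
n=1,i=4: not 1>4, acc = 14+2 = 16
n=1,i=5: not 1>5, acc = 16+2 = 18
n=1,i=6: not 1>6, acc = 18+2 = 20
n=2,i=2: not 2>2, acc = 20+2 = 22
n=2,i=3: not 2>3, acc = 22+2 = 24
n=2,i=4: not 2>4, acc = 24+2 = 26
n=2,i=5: not 2>5, acc = 26+2 = 28
n=2,i=6: not 2>6, acc = 28+2 = 30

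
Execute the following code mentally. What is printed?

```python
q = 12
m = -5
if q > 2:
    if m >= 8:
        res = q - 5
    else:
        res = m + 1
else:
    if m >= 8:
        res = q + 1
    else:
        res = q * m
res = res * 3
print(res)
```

-12

q=12, m=-5
q > 2 is True; m >= 8 is False
→ res = m + 1 = -4
res = (-4)*3 = -12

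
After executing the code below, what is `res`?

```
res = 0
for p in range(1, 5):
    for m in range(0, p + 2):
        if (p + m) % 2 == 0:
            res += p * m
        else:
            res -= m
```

p=1,m=0: odd sum, res = 0-0 = 0
p=1,m=1: even sum, res = 0+1 = 1
p=1,m=2: odd sum, res = 1-2 = -1
p=2,m=0: even sum, res = (-1)+0 = -1
p=2,m=1: odd sum, res = (-1)-1 = -2
p=2,m=2: even sum, res = (-2)+4 = 2
p=2,m=3: odd sum, res = 2-3 = -1
p=3,m=0: odd sum, res = (-1)-0 = -1
p=3,m=1: even sum, res = (-1)+3 = 2
p=3,m=2: odd sum, res = 2-2 = 0
p=3,m=3: even sum, res = 0+9 = 9
p=3,m=4: odd sum, res = 9-4 = 5
p=4,m=0: even sum, res = 5+0 = 5
p=4,m=1: odd sum, res = 5-1 = 4
p=4,m=2: even sum, res = 4+8 = 12
p=4,m=3: odd sum, res = 12-3 = 9
p=4,m=4: even sum, res = 9+16 = 25
p=4,m=5: odd sum, res = 25-5 = 20

20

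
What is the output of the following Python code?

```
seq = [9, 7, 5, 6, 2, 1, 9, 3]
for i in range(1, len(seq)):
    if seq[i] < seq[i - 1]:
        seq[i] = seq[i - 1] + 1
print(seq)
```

i=1: 7<9, seq[1] = 9+1 = 10 → [9, 10, 5, 6, 2, 1, 9, 3]
i=2: 5<10, seq[2] = 10+1 = 11 → [9, 10, 11, 6, 2, 1, 9, 3]
i=3: 6<11, seq[3] = 11+1 = 12 → [9, 10, 11, 12, 2, 1, 9, 3]
i=4: 2<12, seq[4] = 12+1 = 13 → [9, 10, 11, 12, 13, 1, 9, 3]
i=5: 1<13, seq[5] = 13+1 = 14 → [9, 10, 11, 12, 13, 14, 9, 3]
i=6: 9<14, seq[6] = 14+1 = 15 → [9, 10, 11, 12, 13, 14, 15, 3]
i=7: 3<15, seq[7] = 15+1 = 16 → [9, 10, 11, 12, 13, 14, 15, 16]

[9, 10, 11, 12, 13, 14, 15, 16]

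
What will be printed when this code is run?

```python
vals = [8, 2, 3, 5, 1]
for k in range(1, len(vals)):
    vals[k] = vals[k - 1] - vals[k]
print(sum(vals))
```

k=1: vals[1] = 8-2 = 6 → [8, 6, 3, 5, 1]
k=2: vals[2] = 6-3 = 3 → [8, 6, 3, 5, 1]
k=3: vals[3] = 3-5 = -2 → [8, 6, 3, -2, 1]
k=4: vals[4] = (-2)-1 = -3 → [8, 6, 3, -2, -3]
sum = 12

12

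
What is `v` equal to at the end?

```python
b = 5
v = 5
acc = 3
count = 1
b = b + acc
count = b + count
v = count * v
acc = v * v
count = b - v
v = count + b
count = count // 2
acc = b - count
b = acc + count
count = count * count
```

b = 5+3 = 8
count = 8+1 = 9
v = 9*5 = 45
acc = 45*45 = 2025
count = 8-45 = -37
v = (-37)+8 = -29
count = (-37)//2 = -19
acc = 8-(-19) = 27
b = 27+(-19) = 8
count = (-19)*(-19) = 361

-29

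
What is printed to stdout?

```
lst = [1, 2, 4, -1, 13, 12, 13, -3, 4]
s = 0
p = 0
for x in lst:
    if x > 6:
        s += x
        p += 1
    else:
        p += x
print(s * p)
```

380

x=1: not >6; p=1
x=2: not >6; p=3
x=4: not >6; p=7
x=-1: not >6; p=6
x=13: >6, s = 0+13 = 13; p=7
x=12: >6, s = 13+12 = 25; p=8
x=13: >6, s = 25+13 = 38; p=9
x=-3: not >6; p=6
x=4: not >6; p=10
s*p = 38*10 = 380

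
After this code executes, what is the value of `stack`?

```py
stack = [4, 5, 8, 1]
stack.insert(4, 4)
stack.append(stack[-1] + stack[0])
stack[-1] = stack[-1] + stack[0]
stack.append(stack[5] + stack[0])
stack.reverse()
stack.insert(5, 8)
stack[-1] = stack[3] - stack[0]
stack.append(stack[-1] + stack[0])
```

insert 4 at 4 → [4, 5, 8, 1, 4]
append stack[-1]+stack[0] = 4+4 = 8 → [4, 5, 8, 1, 4, 8]
stack[-1] = stack[-1]+stack[0] = 8+4 = 12 → [4, 5, 8, 1, 4, 12]
append stack[5]+stack[0] = 12+4 = 16 → [4, 5, 8, 1, 4, 12, 16]
reverse → [16, 12, 4, 1, 8, 5, 4]
insert 8 at 5 → [16, 12, 4, 1, 8, 8, 5, 4]
stack[-1] = stack[3]-stack[0] = 1-16 = -15 → [16, 12, 4, 1, 8, 8, 5, -15]
append stack[-1]+stack[0] = (-15)+16 = 1 → [16, 12, 4, 1, 8, 8, 5, -15, 1]

[16, 12, 4, 1, 8, 8, 5, -15, 1]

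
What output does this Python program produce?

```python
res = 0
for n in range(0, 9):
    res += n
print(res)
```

n=0: res = 0+0 = 0
n=1: res = 0+1 = 1
n=2: res = 1+2 = 3
n=3: res = 3+3 = 6
n=4: res = 6+4 = 10
n=5: res = 10+5 = 15
n=6: res = 15+6 = 21
n=7: res = 21+7 = 28
n=8: res = 28+8 = 36

36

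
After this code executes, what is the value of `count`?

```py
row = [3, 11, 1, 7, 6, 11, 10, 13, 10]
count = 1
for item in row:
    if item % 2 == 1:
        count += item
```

47

item=3: odd, count = 1+3 = 4
item=11: odd, count = 4+11 = 15
item=1: odd, count = 15+1 = 16
item=7: odd, count = 16+7 = 23
item=6: not odd
item=11: odd, count = 23+11 = 34
item=10: not odd
item=13: odd, count = 34+13 = 47
item=10: not odd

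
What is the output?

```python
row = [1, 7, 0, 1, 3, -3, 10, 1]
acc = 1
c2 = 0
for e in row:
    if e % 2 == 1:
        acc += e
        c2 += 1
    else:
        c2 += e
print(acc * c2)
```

176

e=1: odd, acc = 1+1 = 2; c2=1
e=7: odd, acc = 2+7 = 9; c2=2
e=0: not odd; c2=2
e=1: odd, acc = 9+1 = 10; c2=3
e=3: odd, acc = 10+3 = 13; c2=4
e=-3: odd, acc = 13+(-3) = 10; c2=5
e=10: not odd; c2=15
e=1: odd, acc = 10+1 = 11; c2=16
acc*c2 = 11*16 = 176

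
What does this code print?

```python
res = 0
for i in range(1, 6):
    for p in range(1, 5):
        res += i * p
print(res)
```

i=1,p=1: res = 0+1 = 1
i=1,p=2: res = 1+2 = 3
i=1,p=3: res = 3+3 = 6
i=1,p=4: res = 6+4 = 10
i=2,p=1: res = 10+2 = 12
i=2,p=2: res = 12+4 = 16
i=2,p=3: res = 16+6 = 22
i=2,p=4: res = 22+8 = 30
i=3,p=1: res = 30+3 = 33
i=3,p=2: res = 33+6 = 39
i=3,p=3: res = 39+9 = 48
i=3,p=4: res = 48+12 = 60
i=4,p=1: res = 60+4 = 64
i=4,p=2: res = 64+8 = 72
i=4,p=3: res = 72+12 = 84
i=4,p=4: res = 84+16 = 100
i=5,p=1: res = 100+5 = 105
i=5,p=2: res = 105+10 = 115
i=5,p=3: res = 115+15 = 130
i=5,p=4: res = 130+20 = 150

150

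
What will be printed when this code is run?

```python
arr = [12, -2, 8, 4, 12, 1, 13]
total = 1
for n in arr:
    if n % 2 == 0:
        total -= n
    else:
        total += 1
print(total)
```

n=12: even, total = 1-12 = -11
n=-2: even, total = (-11)-(-2) = -9
n=8: even, total = (-9)-8 = -17
n=4: even, total = (-17)-4 = -21
n=12: even, total = (-21)-12 = -33
n=1: not even, total = (-33)+1 = -32
n=13: not even, total = (-32)+1 = -31

-31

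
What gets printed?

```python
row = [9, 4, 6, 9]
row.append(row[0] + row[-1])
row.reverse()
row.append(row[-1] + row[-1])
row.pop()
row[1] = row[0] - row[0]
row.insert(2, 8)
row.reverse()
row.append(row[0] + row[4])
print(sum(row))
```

append row[0]+row[-1] = 9+9 = 18 → [9, 4, 6, 9, 18]
reverse → [18, 9, 6, 4, 9]
append row[-1]+row[-1] = 9+9 = 18 → [18, 9, 6, 4, 9, 18]
pop() removes 18 → [18, 9, 6, 4, 9]
row[1] = row[0]-row[0] = 18-18 = 0 → [18, 0, 6, 4, 9]
insert 8 at 2 → [18, 0, 8, 6, 4, 9]
reverse → [9, 4, 6, 8, 0, 18]
append row[0]+row[4] = 9+0 = 9 → [9, 4, 6, 8, 0, 18, 9]
sum = 54

54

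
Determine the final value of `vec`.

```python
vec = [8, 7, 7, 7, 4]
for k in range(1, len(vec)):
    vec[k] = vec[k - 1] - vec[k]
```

[8, 1, -6, -13, -17]

k=1: vec[1] = 8-7 = 1 → [8, 1, 7, 7, 4]
k=2: vec[2] = 1-7 = -6 → [8, 1, -6, 7, 4]
k=3: vec[3] = (-6)-7 = -13 → [8, 1, -6, -13, 4]
k=4: vec[4] = (-13)-4 = -17 → [8, 1, -6, -13, -17]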